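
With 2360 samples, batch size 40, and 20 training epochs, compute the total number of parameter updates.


Iterations per epoch = 2360 / 40 = 59
Total updates = iterations_per_epoch * epochs
= 59 * 20
= 1180

1180


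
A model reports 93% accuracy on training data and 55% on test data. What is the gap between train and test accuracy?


Gap = train_accuracy - test_accuracy
= 93 - 55
= 38%
This large gap strongly indicates overfitting.

38


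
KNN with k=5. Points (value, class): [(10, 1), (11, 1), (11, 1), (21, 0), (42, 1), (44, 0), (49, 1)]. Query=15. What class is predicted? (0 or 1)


Distances from query 15:
Point 11 (class 1): distance = 4
Point 11 (class 1): distance = 4
Point 10 (class 1): distance = 5
Point 21 (class 0): distance = 6
Point 42 (class 1): distance = 27
K=5 nearest neighbors: classes = [1, 1, 1, 0, 1]
Votes for class 1: 4 / 5
Majority vote => class 1

1


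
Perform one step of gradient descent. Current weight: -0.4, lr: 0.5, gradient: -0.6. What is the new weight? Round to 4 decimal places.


w_new = w_old - lr * gradient
= -0.4 - 0.5 * -0.6
= -0.4 - (-0.3)
= -0.1000

-0.1000


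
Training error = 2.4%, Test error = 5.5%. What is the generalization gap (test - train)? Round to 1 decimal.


Generalization gap = test_error - train_error
= 5.5 - 2.4
= 3.1%
A moderate gap.

3.1


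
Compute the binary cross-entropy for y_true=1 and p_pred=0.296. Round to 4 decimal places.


For y=1: Loss = -log(p)
= -log(0.296)
= -(-1.2174)
= 1.2174

1.2174


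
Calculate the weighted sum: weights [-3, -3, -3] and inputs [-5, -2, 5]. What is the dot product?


Element-wise products:
-3 * -5 = 15
-3 * -2 = 6
-3 * 5 = -15
Sum = 15 + 6 + -15
= 6

6


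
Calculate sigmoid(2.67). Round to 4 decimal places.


sigmoid(z) = 1 / (1 + exp(-z))
exp(-(2.67)) = exp(-2.67) = 0.0693
1 + 0.0693 = 1.0693
1 / 1.0693 = 0.9352

0.9352


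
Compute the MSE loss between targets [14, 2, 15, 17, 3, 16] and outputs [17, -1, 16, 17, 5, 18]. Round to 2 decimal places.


Differences: [-3, 3, -1, 0, -2, -2]
Squared errors: [9, 9, 1, 0, 4, 4]
Sum of squared errors = 27
MSE = 27 / 6 = 4.50

4.50


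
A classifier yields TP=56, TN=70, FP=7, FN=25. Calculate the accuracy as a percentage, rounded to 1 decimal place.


Accuracy = (TP + TN) / (TP + TN + FP + FN) * 100
= (56 + 70) / (56 + 70 + 7 + 25)
= 126 / 158
= 0.7975
= 79.7%

79.7


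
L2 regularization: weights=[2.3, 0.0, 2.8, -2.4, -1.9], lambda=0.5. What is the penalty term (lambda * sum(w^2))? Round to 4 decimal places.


Squaring each weight:
2.3^2 = 5.29
0.0^2 = 0.0
2.8^2 = 7.84
(-2.4)^2 = 5.76
(-1.9)^2 = 3.61
Sum of squares = 22.5
Penalty = 0.5 * 22.5 = 11.2500

11.2500


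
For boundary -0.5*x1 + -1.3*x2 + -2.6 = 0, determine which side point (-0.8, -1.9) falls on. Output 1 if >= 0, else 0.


Compute -0.5 * -0.8 + -1.3 * -1.9 + -2.6
= 0.4 + 2.47 + -2.6
= 0.27
Since 0.27 >= 0, the point is on the positive side.

1


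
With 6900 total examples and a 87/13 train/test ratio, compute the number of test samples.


Train samples = 6900 * 87% = 6003
Test samples = 6900 - 6003
= 897

897


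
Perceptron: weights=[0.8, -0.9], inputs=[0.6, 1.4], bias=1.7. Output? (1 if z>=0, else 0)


z = w . x + b
= 0.8*0.6 + -0.9*1.4 + 1.7
= 0.48 + -1.26 + 1.7
= -0.78 + 1.7
= 0.92
Since z = 0.92 >= 0, output = 1

1


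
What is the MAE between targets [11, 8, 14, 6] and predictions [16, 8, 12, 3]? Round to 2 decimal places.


Absolute errors: [5, 0, 2, 3]
Sum of absolute errors = 10
MAE = 10 / 4 = 2.50

2.50


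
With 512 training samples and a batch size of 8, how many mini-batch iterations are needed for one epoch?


Iterations per epoch = dataset_size / batch_size
= 512 / 8
= 64

64


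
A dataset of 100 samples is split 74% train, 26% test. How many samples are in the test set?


Train samples = 100 * 74% = 74
Test samples = 100 - 74
= 26

26


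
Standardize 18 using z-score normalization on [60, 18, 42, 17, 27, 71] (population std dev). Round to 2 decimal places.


Mean = (60 + 18 + 42 + 17 + 27 + 71) / 6 = 39.1667
Variance = sum((x_i - mean)^2) / n = 423.8056
Std = sqrt(423.8056) = 20.5865
Z = (x - mean) / std
= (18 - 39.1667) / 20.5865
= -21.1667 / 20.5865
= -1.03

-1.03


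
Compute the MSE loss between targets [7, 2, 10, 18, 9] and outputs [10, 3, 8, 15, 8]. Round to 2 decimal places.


Differences: [-3, -1, 2, 3, 1]
Squared errors: [9, 1, 4, 9, 1]
Sum of squared errors = 24
MSE = 24 / 5 = 4.80

4.80


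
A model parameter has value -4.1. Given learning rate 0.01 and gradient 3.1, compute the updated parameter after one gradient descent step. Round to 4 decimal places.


w_new = w_old - lr * gradient
= -4.1 - 0.01 * 3.1
= -4.1 - (0.031)
= -4.1310

-4.1310


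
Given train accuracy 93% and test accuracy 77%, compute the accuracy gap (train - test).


Gap = train_accuracy - test_accuracy
= 93 - 77
= 16%
This gap suggests the model is overfitting.

16


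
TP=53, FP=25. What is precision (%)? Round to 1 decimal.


Precision = TP / (TP + FP) * 100
= 53 / (53 + 25)
= 53 / 78
= 0.6795
= 67.9%

67.9


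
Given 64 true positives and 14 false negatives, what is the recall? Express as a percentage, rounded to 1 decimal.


Recall = TP / (TP + FN) * 100
= 64 / (64 + 14)
= 64 / 78
= 0.8205
= 82.1%

82.1


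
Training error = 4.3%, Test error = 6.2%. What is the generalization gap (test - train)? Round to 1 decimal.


Generalization gap = test_error - train_error
= 6.2 - 4.3
= 1.9%
A small gap suggests good generalization.

1.9


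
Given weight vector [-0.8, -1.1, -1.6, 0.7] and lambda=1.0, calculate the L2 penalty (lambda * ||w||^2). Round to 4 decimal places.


Squaring each weight:
(-0.8)^2 = 0.64
(-1.1)^2 = 1.21
(-1.6)^2 = 2.56
0.7^2 = 0.49
Sum of squares = 4.9
Penalty = 1.0 * 4.9 = 4.9000

4.9000


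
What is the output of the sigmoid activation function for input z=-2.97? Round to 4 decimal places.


sigmoid(z) = 1 / (1 + exp(-z))
exp(-(-2.97)) = exp(2.97) = 19.4919
1 + 19.4919 = 20.4919
1 / 20.4919 = 0.0488

0.0488


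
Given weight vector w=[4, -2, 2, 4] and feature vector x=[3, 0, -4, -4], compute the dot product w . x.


Element-wise products:
4 * 3 = 12
-2 * 0 = 0
2 * -4 = -8
4 * -4 = -16
Sum = 12 + 0 + -8 + -16
= -12

-12


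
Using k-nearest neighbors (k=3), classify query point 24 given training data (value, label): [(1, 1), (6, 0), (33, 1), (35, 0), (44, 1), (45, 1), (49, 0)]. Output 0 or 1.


Distances from query 24:
Point 33 (class 1): distance = 9
Point 35 (class 0): distance = 11
Point 6 (class 0): distance = 18
K=3 nearest neighbors: classes = [1, 0, 0]
Votes for class 1: 1 / 3
Majority vote => class 0

0


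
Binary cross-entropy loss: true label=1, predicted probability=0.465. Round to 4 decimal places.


For y=1: Loss = -log(p)
= -log(0.465)
= -(-0.7657)
= 0.7657

0.7657


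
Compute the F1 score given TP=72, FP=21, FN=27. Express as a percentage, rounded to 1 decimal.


Precision = TP / (TP + FP) = 72 / 93 = 0.7742
Recall = TP / (TP + FN) = 72 / 99 = 0.7273
F1 = 2 * P * R / (P + R)
= 2 * 0.7742 * 0.7273 / (0.7742 + 0.7273)
= 1.1261 / 1.5015
= 0.75
As percentage: 75.0%

75.0


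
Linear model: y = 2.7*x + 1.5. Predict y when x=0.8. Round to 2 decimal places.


y = 2.7 * 0.8 + (1.5)
= 2.16 + (1.5)
= 3.66

3.66


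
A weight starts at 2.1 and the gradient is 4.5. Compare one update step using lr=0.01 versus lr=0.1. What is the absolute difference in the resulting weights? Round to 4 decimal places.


With lr=0.01: w_new = 2.1 - 0.01 * 4.5 = 2.055
With lr=0.1: w_new = 2.1 - 0.1 * 4.5 = 1.65
Absolute difference = |2.055 - 1.65|
= 0.4050

0.4050


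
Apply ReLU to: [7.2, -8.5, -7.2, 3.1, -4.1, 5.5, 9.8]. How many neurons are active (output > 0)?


ReLU(x) = max(0, x) for each element:
ReLU(7.2) = 7.2
ReLU(-8.5) = 0
ReLU(-7.2) = 0
ReLU(3.1) = 3.1
ReLU(-4.1) = 0
ReLU(5.5) = 5.5
ReLU(9.8) = 9.8
Active neurons (>0): 4

4


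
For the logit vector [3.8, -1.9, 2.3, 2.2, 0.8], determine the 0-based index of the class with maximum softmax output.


Softmax is a monotonic transformation, so it preserves the argmax.
We need to find the index of the maximum logit.
Index 0: 3.8
Index 1: -1.9
Index 2: 2.3
Index 3: 2.2
Index 4: 0.8
Maximum logit = 3.8 at index 0

0


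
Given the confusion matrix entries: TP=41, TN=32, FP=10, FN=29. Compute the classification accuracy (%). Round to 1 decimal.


Accuracy = (TP + TN) / (TP + TN + FP + FN) * 100
= (41 + 32) / (41 + 32 + 10 + 29)
= 73 / 112
= 0.6518
= 65.2%

65.2


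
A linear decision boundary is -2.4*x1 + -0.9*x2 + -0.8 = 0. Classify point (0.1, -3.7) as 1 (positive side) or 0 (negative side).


Compute -2.4 * 0.1 + -0.9 * -3.7 + -0.8
= -0.24 + 3.33 + -0.8
= 2.29
Since 2.29 >= 0, the point is on the positive side.

1


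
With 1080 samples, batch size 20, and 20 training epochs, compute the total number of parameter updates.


Iterations per epoch = 1080 / 20 = 54
Total updates = iterations_per_epoch * epochs
= 54 * 20
= 1080

1080


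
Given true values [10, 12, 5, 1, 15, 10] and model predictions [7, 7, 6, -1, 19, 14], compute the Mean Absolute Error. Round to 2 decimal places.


Absolute errors: [3, 5, 1, 2, 4, 4]
Sum of absolute errors = 19
MAE = 19 / 6 = 3.17

3.17


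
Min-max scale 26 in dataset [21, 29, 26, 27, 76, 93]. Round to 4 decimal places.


Min = 21, Max = 93
Range = 93 - 21 = 72
Scaled = (x - min) / (max - min)
= (26 - 21) / 72
= 5 / 72
= 0.0694

0.0694


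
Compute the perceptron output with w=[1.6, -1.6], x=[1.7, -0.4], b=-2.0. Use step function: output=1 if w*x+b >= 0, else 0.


z = w . x + b
= 1.6*1.7 + -1.6*-0.4 + -2.0
= 2.72 + 0.64 + -2.0
= 3.36 + -2.0
= 1.36
Since z = 1.36 >= 0, output = 1

1


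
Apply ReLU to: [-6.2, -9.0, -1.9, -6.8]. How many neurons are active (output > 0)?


ReLU(x) = max(0, x) for each element:
ReLU(-6.2) = 0
ReLU(-9.0) = 0
ReLU(-1.9) = 0
ReLU(-6.8) = 0
Active neurons (>0): 0

0


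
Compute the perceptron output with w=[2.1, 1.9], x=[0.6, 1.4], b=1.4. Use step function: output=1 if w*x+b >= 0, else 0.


z = w . x + b
= 2.1*0.6 + 1.9*1.4 + 1.4
= 1.26 + 2.66 + 1.4
= 3.92 + 1.4
= 5.32
Since z = 5.32 >= 0, output = 1

1


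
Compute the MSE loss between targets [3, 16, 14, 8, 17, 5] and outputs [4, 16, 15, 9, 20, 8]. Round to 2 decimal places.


Differences: [-1, 0, -1, -1, -3, -3]
Squared errors: [1, 0, 1, 1, 9, 9]
Sum of squared errors = 21
MSE = 21 / 6 = 3.50

3.50


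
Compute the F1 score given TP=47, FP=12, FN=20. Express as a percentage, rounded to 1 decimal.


Precision = TP / (TP + FP) = 47 / 59 = 0.7966
Recall = TP / (TP + FN) = 47 / 67 = 0.7015
F1 = 2 * P * R / (P + R)
= 2 * 0.7966 * 0.7015 / (0.7966 + 0.7015)
= 1.1176 / 1.4981
= 0.746
As percentage: 74.6%

74.6


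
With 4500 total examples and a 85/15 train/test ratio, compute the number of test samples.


Train samples = 4500 * 85% = 3825
Test samples = 4500 - 3825
= 675

675


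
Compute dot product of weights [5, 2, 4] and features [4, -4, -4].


Element-wise products:
5 * 4 = 20
2 * -4 = -8
4 * -4 = -16
Sum = 20 + -8 + -16
= -4

-4


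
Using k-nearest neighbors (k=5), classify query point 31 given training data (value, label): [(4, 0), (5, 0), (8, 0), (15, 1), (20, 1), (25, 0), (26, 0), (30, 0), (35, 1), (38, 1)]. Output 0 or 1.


Distances from query 31:
Point 30 (class 0): distance = 1
Point 35 (class 1): distance = 4
Point 26 (class 0): distance = 5
Point 25 (class 0): distance = 6
Point 38 (class 1): distance = 7
K=5 nearest neighbors: classes = [0, 1, 0, 0, 1]
Votes for class 1: 2 / 5
Majority vote => class 0

0


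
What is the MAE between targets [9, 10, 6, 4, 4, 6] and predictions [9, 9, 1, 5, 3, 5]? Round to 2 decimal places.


Absolute errors: [0, 1, 5, 1, 1, 1]
Sum of absolute errors = 9
MAE = 9 / 6 = 1.50

1.50


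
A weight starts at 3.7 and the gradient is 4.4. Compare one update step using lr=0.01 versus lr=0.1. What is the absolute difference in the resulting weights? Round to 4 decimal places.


With lr=0.01: w_new = 3.7 - 0.01 * 4.4 = 3.656
With lr=0.1: w_new = 3.7 - 0.1 * 4.4 = 3.26
Absolute difference = |3.656 - 3.26|
= 0.3960

0.3960


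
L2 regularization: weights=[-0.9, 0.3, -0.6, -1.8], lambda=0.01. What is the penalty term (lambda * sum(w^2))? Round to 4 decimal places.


Squaring each weight:
(-0.9)^2 = 0.81
0.3^2 = 0.09
(-0.6)^2 = 0.36
(-1.8)^2 = 3.24
Sum of squares = 4.5
Penalty = 0.01 * 4.5 = 0.0450

0.0450


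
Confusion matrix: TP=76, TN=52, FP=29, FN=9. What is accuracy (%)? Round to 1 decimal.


Accuracy = (TP + TN) / (TP + TN + FP + FN) * 100
= (76 + 52) / (76 + 52 + 29 + 9)
= 128 / 166
= 0.7711
= 77.1%

77.1


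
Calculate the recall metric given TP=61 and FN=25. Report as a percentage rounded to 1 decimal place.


Recall = TP / (TP + FN) * 100
= 61 / (61 + 25)
= 61 / 86
= 0.7093
= 70.9%

70.9


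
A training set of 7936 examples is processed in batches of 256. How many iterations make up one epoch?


Iterations per epoch = dataset_size / batch_size
= 7936 / 256
= 31

31


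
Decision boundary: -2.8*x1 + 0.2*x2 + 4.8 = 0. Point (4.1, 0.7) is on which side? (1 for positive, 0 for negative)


Compute -2.8 * 4.1 + 0.2 * 0.7 + 4.8
= -11.48 + 0.14 + 4.8
= -6.54
Since -6.54 < 0, the point is on the negative side.

0


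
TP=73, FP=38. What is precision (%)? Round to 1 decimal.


Precision = TP / (TP + FP) * 100
= 73 / (73 + 38)
= 73 / 111
= 0.6577
= 65.8%

65.8


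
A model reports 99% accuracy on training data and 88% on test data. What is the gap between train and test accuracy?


Gap = train_accuracy - test_accuracy
= 99 - 88
= 11%
This gap suggests the model is overfitting.

11


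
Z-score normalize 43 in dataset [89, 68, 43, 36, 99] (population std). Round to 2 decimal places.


Mean = (89 + 68 + 43 + 36 + 99) / 5 = 67.0
Variance = sum((x_i - mean)^2) / n = 609.2
Std = sqrt(609.2) = 24.682
Z = (x - mean) / std
= (43 - 67.0) / 24.682
= -24.0 / 24.682
= -0.97

-0.97


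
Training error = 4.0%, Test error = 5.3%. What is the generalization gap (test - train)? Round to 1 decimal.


Generalization gap = test_error - train_error
= 5.3 - 4.0
= 1.3%
A small gap suggests good generalization.

1.3


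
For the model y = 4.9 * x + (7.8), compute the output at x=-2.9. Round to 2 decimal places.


y = 4.9 * -2.9 + (7.8)
= -14.21 + (7.8)
= -6.41

-6.41


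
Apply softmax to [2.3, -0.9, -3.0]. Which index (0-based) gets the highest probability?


Softmax is a monotonic transformation, so it preserves the argmax.
We need to find the index of the maximum logit.
Index 0: 2.3
Index 1: -0.9
Index 2: -3.0
Maximum logit = 2.3 at index 0

0


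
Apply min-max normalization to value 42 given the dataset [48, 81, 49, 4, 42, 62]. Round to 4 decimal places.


Min = 4, Max = 81
Range = 81 - 4 = 77
Scaled = (x - min) / (max - min)
= (42 - 4) / 77
= 38 / 77
= 0.4935

0.4935


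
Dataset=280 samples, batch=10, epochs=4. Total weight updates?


Iterations per epoch = 280 / 10 = 28
Total updates = iterations_per_epoch * epochs
= 28 * 4
= 112

112


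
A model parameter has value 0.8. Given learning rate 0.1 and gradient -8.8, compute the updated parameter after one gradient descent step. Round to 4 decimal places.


w_new = w_old - lr * gradient
= 0.8 - 0.1 * -8.8
= 0.8 - (-0.88)
= 1.6800

1.6800


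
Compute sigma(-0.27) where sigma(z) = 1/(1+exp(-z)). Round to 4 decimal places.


sigmoid(z) = 1 / (1 + exp(-z))
exp(-(-0.27)) = exp(0.27) = 1.31
1 + 1.31 = 2.31
1 / 2.31 = 0.4329

0.4329


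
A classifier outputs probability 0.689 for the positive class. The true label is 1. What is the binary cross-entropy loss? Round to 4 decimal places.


For y=1: Loss = -log(p)
= -log(0.689)
= -(-0.3725)
= 0.3725

0.3725


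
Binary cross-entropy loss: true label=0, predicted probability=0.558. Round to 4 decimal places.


For y=0: Loss = -log(1-p)
= -log(1 - 0.558)
= -log(0.442)
= -(-0.8164)
= 0.8164

0.8164


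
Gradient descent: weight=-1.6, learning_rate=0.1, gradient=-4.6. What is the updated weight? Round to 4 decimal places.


w_new = w_old - lr * gradient
= -1.6 - 0.1 * -4.6
= -1.6 - (-0.46)
= -1.1400

-1.1400


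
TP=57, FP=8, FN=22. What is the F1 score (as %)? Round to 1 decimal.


Precision = TP / (TP + FP) = 57 / 65 = 0.8769
Recall = TP / (TP + FN) = 57 / 79 = 0.7215
F1 = 2 * P * R / (P + R)
= 2 * 0.8769 * 0.7215 / (0.8769 + 0.7215)
= 1.2654 / 1.5984
= 0.7917
As percentage: 79.2%

79.2


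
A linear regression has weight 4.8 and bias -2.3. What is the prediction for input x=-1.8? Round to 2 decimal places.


y = 4.8 * -1.8 + (-2.3)
= -8.64 + (-2.3)
= -10.94

-10.94


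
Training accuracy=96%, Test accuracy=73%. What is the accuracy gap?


Gap = train_accuracy - test_accuracy
= 96 - 73
= 23%
This large gap strongly indicates overfitting.

23


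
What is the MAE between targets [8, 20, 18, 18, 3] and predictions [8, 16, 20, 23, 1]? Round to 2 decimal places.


Absolute errors: [0, 4, 2, 5, 2]
Sum of absolute errors = 13
MAE = 13 / 5 = 2.60

2.60


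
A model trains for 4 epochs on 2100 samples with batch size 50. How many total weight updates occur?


Iterations per epoch = 2100 / 50 = 42
Total updates = iterations_per_epoch * epochs
= 42 * 4
= 168

168


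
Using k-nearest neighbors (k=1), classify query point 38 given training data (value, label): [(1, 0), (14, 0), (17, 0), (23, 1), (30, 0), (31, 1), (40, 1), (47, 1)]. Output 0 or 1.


Distances from query 38:
Point 40 (class 1): distance = 2
K=1 nearest neighbors: classes = [1]
Votes for class 1: 1 / 1
Majority vote => class 1

1


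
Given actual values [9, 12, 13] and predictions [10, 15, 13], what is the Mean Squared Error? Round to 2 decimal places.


Differences: [-1, -3, 0]
Squared errors: [1, 9, 0]
Sum of squared errors = 10
MSE = 10 / 3 = 3.33

3.33


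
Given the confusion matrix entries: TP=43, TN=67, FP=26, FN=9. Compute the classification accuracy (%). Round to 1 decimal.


Accuracy = (TP + TN) / (TP + TN + FP + FN) * 100
= (43 + 67) / (43 + 67 + 26 + 9)
= 110 / 145
= 0.7586
= 75.9%

75.9


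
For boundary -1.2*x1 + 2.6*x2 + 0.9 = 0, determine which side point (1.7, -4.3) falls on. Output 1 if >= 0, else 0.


Compute -1.2 * 1.7 + 2.6 * -4.3 + 0.9
= -2.04 + -11.18 + 0.9
= -12.32
Since -12.32 < 0, the point is on the negative side.

0


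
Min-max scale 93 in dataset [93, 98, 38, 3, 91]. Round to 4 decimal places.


Min = 3, Max = 98
Range = 98 - 3 = 95
Scaled = (x - min) / (max - min)
= (93 - 3) / 95
= 90 / 95
= 0.9474

0.9474


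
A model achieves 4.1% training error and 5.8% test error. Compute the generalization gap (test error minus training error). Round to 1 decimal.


Generalization gap = test_error - train_error
= 5.8 - 4.1
= 1.7%
A small gap suggests good generalization.

1.7


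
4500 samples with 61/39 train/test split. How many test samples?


Train samples = 4500 * 61% = 2745
Test samples = 4500 - 2745
= 1755

1755


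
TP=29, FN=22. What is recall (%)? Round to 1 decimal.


Recall = TP / (TP + FN) * 100
= 29 / (29 + 22)
= 29 / 51
= 0.5686
= 56.9%

56.9


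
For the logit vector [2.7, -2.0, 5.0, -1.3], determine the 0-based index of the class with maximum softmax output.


Softmax is a monotonic transformation, so it preserves the argmax.
We need to find the index of the maximum logit.
Index 0: 2.7
Index 1: -2.0
Index 2: 5.0
Index 3: -1.3
Maximum logit = 5.0 at index 2

2


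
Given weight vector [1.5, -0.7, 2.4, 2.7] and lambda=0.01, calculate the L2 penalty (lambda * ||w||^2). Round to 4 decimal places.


Squaring each weight:
1.5^2 = 2.25
(-0.7)^2 = 0.49
2.4^2 = 5.76
2.7^2 = 7.29
Sum of squares = 15.79
Penalty = 0.01 * 15.79 = 0.1579

0.1579


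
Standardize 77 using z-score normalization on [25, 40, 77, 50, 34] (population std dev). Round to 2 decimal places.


Mean = (25 + 40 + 77 + 50 + 34) / 5 = 45.2
Variance = sum((x_i - mean)^2) / n = 318.96
Std = sqrt(318.96) = 17.8595
Z = (x - mean) / std
= (77 - 45.2) / 17.8595
= 31.8 / 17.8595
= 1.78

1.78


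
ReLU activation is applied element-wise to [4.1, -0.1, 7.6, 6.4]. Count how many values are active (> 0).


ReLU(x) = max(0, x) for each element:
ReLU(4.1) = 4.1
ReLU(-0.1) = 0
ReLU(7.6) = 7.6
ReLU(6.4) = 6.4
Active neurons (>0): 3

3


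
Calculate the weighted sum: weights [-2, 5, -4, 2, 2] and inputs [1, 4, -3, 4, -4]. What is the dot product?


Element-wise products:
-2 * 1 = -2
5 * 4 = 20
-4 * -3 = 12
2 * 4 = 8
2 * -4 = -8
Sum = -2 + 20 + 12 + 8 + -8
= 30

30


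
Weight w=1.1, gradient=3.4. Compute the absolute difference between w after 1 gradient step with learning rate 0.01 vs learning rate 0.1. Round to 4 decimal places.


With lr=0.01: w_new = 1.1 - 0.01 * 3.4 = 1.066
With lr=0.1: w_new = 1.1 - 0.1 * 3.4 = 0.76
Absolute difference = |1.066 - 0.76|
= 0.3060

0.3060


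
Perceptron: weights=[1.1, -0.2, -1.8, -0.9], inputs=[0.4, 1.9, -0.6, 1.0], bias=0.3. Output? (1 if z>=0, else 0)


z = w . x + b
= 1.1*0.4 + -0.2*1.9 + -1.8*-0.6 + -0.9*1.0 + 0.3
= 0.44 + -0.38 + 1.08 + -0.9 + 0.3
= 0.24 + 0.3
= 0.54
Since z = 0.54 >= 0, output = 1

1


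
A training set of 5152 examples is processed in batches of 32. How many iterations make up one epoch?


Iterations per epoch = dataset_size / batch_size
= 5152 / 32
= 161

161


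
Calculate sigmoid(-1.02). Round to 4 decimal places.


sigmoid(z) = 1 / (1 + exp(-z))
exp(-(-1.02)) = exp(1.02) = 2.7732
1 + 2.7732 = 3.7732
1 / 3.7732 = 0.2650

0.2650


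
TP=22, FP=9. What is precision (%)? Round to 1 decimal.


Precision = TP / (TP + FP) * 100
= 22 / (22 + 9)
= 22 / 31
= 0.7097
= 71.0%

71.0


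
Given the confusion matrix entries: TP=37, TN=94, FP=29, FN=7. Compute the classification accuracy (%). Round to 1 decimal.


Accuracy = (TP + TN) / (TP + TN + FP + FN) * 100
= (37 + 94) / (37 + 94 + 29 + 7)
= 131 / 167
= 0.7844
= 78.4%

78.4


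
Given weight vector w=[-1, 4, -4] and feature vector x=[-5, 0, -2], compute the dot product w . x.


Element-wise products:
-1 * -5 = 5
4 * 0 = 0
-4 * -2 = 8
Sum = 5 + 0 + 8
= 13

13


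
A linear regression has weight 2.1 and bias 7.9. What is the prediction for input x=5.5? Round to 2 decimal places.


y = 2.1 * 5.5 + (7.9)
= 11.55 + (7.9)
= 19.45

19.45


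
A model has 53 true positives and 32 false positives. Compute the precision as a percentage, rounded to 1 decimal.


Precision = TP / (TP + FP) * 100
= 53 / (53 + 32)
= 53 / 85
= 0.6235
= 62.4%

62.4


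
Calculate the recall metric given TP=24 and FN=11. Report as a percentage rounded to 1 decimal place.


Recall = TP / (TP + FN) * 100
= 24 / (24 + 11)
= 24 / 35
= 0.6857
= 68.6%

68.6


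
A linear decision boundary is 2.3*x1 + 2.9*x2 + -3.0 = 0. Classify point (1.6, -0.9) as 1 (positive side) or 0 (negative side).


Compute 2.3 * 1.6 + 2.9 * -0.9 + -3.0
= 3.68 + -2.61 + -3.0
= -1.93
Since -1.93 < 0, the point is on the negative side.

0


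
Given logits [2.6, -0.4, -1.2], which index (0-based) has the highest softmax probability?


Softmax is a monotonic transformation, so it preserves the argmax.
We need to find the index of the maximum logit.
Index 0: 2.6
Index 1: -0.4
Index 2: -1.2
Maximum logit = 2.6 at index 0

0


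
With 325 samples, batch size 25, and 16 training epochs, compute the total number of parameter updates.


Iterations per epoch = 325 / 25 = 13
Total updates = iterations_per_epoch * epochs
= 13 * 16
= 208

208


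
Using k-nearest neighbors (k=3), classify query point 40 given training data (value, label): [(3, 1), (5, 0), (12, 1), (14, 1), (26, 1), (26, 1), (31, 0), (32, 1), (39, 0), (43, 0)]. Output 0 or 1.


Distances from query 40:
Point 39 (class 0): distance = 1
Point 43 (class 0): distance = 3
Point 32 (class 1): distance = 8
K=3 nearest neighbors: classes = [0, 0, 1]
Votes for class 1: 1 / 3
Majority vote => class 0

0


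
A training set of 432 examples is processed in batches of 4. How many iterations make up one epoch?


Iterations per epoch = dataset_size / batch_size
= 432 / 4
= 108

108


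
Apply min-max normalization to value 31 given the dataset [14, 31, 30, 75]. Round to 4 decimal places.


Min = 14, Max = 75
Range = 75 - 14 = 61
Scaled = (x - min) / (max - min)
= (31 - 14) / 61
= 17 / 61
= 0.2787

0.2787


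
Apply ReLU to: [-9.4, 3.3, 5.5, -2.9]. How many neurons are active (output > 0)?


ReLU(x) = max(0, x) for each element:
ReLU(-9.4) = 0
ReLU(3.3) = 3.3
ReLU(5.5) = 5.5
ReLU(-2.9) = 0
Active neurons (>0): 2

2


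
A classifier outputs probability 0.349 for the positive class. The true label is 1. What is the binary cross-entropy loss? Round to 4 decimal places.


For y=1: Loss = -log(p)
= -log(0.349)
= -(-1.0527)
= 1.0527

1.0527


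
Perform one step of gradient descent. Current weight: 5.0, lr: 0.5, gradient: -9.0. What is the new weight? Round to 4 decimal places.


w_new = w_old - lr * gradient
= 5.0 - 0.5 * -9.0
= 5.0 - (-4.5)
= 9.5000

9.5000


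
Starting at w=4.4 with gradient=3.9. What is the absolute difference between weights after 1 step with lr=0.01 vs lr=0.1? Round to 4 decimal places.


With lr=0.01: w_new = 4.4 - 0.01 * 3.9 = 4.361
With lr=0.1: w_new = 4.4 - 0.1 * 3.9 = 4.01
Absolute difference = |4.361 - 4.01|
= 0.3510

0.3510


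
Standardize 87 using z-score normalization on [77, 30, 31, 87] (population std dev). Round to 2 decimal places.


Mean = (77 + 30 + 31 + 87) / 4 = 56.25
Variance = sum((x_i - mean)^2) / n = 675.6875
Std = sqrt(675.6875) = 25.994
Z = (x - mean) / std
= (87 - 56.25) / 25.994
= 30.75 / 25.994
= 1.18

1.18


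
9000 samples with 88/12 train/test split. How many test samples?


Train samples = 9000 * 88% = 7920
Test samples = 9000 - 7920
= 1080

1080


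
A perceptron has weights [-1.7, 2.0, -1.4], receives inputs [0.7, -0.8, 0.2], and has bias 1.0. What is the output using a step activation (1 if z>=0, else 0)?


z = w . x + b
= -1.7*0.7 + 2.0*-0.8 + -1.4*0.2 + 1.0
= -1.19 + -1.6 + -0.28 + 1.0
= -3.07 + 1.0
= -2.07
Since z = -2.07 < 0, output = 0

0


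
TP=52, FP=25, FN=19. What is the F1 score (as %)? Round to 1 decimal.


Precision = TP / (TP + FP) = 52 / 77 = 0.6753
Recall = TP / (TP + FN) = 52 / 71 = 0.7324
F1 = 2 * P * R / (P + R)
= 2 * 0.6753 * 0.7324 / (0.6753 + 0.7324)
= 0.9892 / 1.4077
= 0.7027
As percentage: 70.3%

70.3


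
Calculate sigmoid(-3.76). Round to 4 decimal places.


sigmoid(z) = 1 / (1 + exp(-z))
exp(-(-3.76)) = exp(3.76) = 42.9484
1 + 42.9484 = 43.9484
1 / 43.9484 = 0.0228

0.0228


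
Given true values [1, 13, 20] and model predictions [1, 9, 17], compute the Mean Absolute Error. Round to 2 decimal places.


Absolute errors: [0, 4, 3]
Sum of absolute errors = 7
MAE = 7 / 3 = 2.33

2.33


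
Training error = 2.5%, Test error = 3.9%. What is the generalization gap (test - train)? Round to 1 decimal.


Generalization gap = test_error - train_error
= 3.9 - 2.5
= 1.4%
A small gap suggests good generalization.

1.4


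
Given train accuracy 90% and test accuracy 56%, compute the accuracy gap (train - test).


Gap = train_accuracy - test_accuracy
= 90 - 56
= 34%
This large gap strongly indicates overfitting.

34


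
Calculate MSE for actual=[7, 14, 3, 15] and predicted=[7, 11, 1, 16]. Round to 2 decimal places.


Differences: [0, 3, 2, -1]
Squared errors: [0, 9, 4, 1]
Sum of squared errors = 14
MSE = 14 / 4 = 3.50

3.50


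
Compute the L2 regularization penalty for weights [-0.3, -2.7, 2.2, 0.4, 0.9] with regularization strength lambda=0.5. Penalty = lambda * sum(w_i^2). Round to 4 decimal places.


Squaring each weight:
(-0.3)^2 = 0.09
(-2.7)^2 = 7.29
2.2^2 = 4.84
0.4^2 = 0.16
0.9^2 = 0.81
Sum of squares = 13.19
Penalty = 0.5 * 13.19 = 6.5950

6.5950


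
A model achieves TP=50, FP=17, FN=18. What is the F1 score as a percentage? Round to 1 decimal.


Precision = TP / (TP + FP) = 50 / 67 = 0.7463
Recall = TP / (TP + FN) = 50 / 68 = 0.7353
F1 = 2 * P * R / (P + R)
= 2 * 0.7463 * 0.7353 / (0.7463 + 0.7353)
= 1.0975 / 1.4816
= 0.7407
As percentage: 74.1%

74.1


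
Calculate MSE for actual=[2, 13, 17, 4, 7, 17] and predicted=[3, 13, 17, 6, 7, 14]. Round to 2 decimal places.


Differences: [-1, 0, 0, -2, 0, 3]
Squared errors: [1, 0, 0, 4, 0, 9]
Sum of squared errors = 14
MSE = 14 / 6 = 2.33

2.33


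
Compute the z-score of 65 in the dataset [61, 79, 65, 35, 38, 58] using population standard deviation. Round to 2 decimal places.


Mean = (61 + 79 + 65 + 35 + 38 + 58) / 6 = 56.0
Variance = sum((x_i - mean)^2) / n = 234.0
Std = sqrt(234.0) = 15.2971
Z = (x - mean) / std
= (65 - 56.0) / 15.2971
= 9.0 / 15.2971
= 0.59

0.59


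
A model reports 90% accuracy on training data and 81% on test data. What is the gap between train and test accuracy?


Gap = train_accuracy - test_accuracy
= 90 - 81
= 9%
This moderate gap may indicate mild overfitting.

9


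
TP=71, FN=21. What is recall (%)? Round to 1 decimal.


Recall = TP / (TP + FN) * 100
= 71 / (71 + 21)
= 71 / 92
= 0.7717
= 77.2%

77.2


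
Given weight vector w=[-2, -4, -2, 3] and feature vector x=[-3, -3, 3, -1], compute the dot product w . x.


Element-wise products:
-2 * -3 = 6
-4 * -3 = 12
-2 * 3 = -6
3 * -1 = -3
Sum = 6 + 12 + -6 + -3
= 9

9


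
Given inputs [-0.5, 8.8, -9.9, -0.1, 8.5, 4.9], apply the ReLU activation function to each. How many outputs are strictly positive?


ReLU(x) = max(0, x) for each element:
ReLU(-0.5) = 0
ReLU(8.8) = 8.8
ReLU(-9.9) = 0
ReLU(-0.1) = 0
ReLU(8.5) = 8.5
ReLU(4.9) = 4.9
Active neurons (>0): 3

3


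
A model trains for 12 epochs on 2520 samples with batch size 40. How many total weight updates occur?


Iterations per epoch = 2520 / 40 = 63
Total updates = iterations_per_epoch * epochs
= 63 * 12
= 756

756


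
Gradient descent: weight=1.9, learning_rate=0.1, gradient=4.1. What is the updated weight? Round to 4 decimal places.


w_new = w_old - lr * gradient
= 1.9 - 0.1 * 4.1
= 1.9 - (0.41)
= 1.4900

1.4900


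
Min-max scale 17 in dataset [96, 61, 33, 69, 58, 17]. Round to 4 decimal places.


Min = 17, Max = 96
Range = 96 - 17 = 79
Scaled = (x - min) / (max - min)
= (17 - 17) / 79
= 0 / 79
= 0.0000

0.0000


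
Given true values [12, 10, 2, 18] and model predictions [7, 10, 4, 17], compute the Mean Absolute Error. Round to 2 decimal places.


Absolute errors: [5, 0, 2, 1]
Sum of absolute errors = 8
MAE = 8 / 4 = 2.00

2.00


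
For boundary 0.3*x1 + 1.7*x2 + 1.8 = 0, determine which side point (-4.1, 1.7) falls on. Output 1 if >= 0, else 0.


Compute 0.3 * -4.1 + 1.7 * 1.7 + 1.8
= -1.23 + 2.89 + 1.8
= 3.46
Since 3.46 >= 0, the point is on the positive side.

1


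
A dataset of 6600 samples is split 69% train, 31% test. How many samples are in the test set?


Train samples = 6600 * 69% = 4554
Test samples = 6600 - 4554
= 2046

2046


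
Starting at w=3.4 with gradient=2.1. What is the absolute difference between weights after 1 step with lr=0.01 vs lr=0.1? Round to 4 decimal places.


With lr=0.01: w_new = 3.4 - 0.01 * 2.1 = 3.379
With lr=0.1: w_new = 3.4 - 0.1 * 2.1 = 3.19
Absolute difference = |3.379 - 3.19|
= 0.1890

0.1890


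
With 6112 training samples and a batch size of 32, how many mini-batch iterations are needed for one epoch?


Iterations per epoch = dataset_size / batch_size
= 6112 / 32
= 191

191


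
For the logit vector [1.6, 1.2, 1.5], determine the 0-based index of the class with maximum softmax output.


Softmax is a monotonic transformation, so it preserves the argmax.
We need to find the index of the maximum logit.
Index 0: 1.6
Index 1: 1.2
Index 2: 1.5
Maximum logit = 1.6 at index 0

0


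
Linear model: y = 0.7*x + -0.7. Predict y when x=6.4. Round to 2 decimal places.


y = 0.7 * 6.4 + (-0.7)
= 4.48 + (-0.7)
= 3.78

3.78


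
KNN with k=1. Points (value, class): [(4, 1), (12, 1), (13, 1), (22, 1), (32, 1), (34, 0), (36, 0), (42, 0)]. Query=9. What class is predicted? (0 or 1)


Distances from query 9:
Point 12 (class 1): distance = 3
K=1 nearest neighbors: classes = [1]
Votes for class 1: 1 / 1
Majority vote => class 1

1


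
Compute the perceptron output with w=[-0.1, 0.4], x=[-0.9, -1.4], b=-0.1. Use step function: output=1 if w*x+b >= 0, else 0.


z = w . x + b
= -0.1*-0.9 + 0.4*-1.4 + -0.1
= 0.09 + -0.56 + -0.1
= -0.47 + -0.1
= -0.57
Since z = -0.57 < 0, output = 0

0


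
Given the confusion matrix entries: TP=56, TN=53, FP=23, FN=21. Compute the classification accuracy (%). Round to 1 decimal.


Accuracy = (TP + TN) / (TP + TN + FP + FN) * 100
= (56 + 53) / (56 + 53 + 23 + 21)
= 109 / 153
= 0.7124
= 71.2%

71.2


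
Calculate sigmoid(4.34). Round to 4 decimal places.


sigmoid(z) = 1 / (1 + exp(-z))
exp(-(4.34)) = exp(-4.34) = 0.013
1 + 0.013 = 1.013
1 / 1.013 = 0.9871

0.9871


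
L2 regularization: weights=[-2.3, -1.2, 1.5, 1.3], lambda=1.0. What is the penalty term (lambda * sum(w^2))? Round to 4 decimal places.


Squaring each weight:
(-2.3)^2 = 5.29
(-1.2)^2 = 1.44
1.5^2 = 2.25
1.3^2 = 1.69
Sum of squares = 10.67
Penalty = 1.0 * 10.67 = 10.6700

10.6700


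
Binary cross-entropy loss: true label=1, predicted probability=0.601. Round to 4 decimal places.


For y=1: Loss = -log(p)
= -log(0.601)
= -(-0.5092)
= 0.5092

0.5092


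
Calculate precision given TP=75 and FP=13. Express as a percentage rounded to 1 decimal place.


Precision = TP / (TP + FP) * 100
= 75 / (75 + 13)
= 75 / 88
= 0.8523
= 85.2%

85.2


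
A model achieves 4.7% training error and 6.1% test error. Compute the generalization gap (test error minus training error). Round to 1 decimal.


Generalization gap = test_error - train_error
= 6.1 - 4.7
= 1.4%
A small gap suggests good generalization.

1.4


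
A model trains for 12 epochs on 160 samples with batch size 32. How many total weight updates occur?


Iterations per epoch = 160 / 32 = 5
Total updates = iterations_per_epoch * epochs
= 5 * 12
= 60

60


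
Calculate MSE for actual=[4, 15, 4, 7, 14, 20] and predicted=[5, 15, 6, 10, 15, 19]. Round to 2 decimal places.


Differences: [-1, 0, -2, -3, -1, 1]
Squared errors: [1, 0, 4, 9, 1, 1]
Sum of squared errors = 16
MSE = 16 / 6 = 2.67

2.67


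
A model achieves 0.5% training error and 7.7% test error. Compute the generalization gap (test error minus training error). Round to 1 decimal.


Generalization gap = test_error - train_error
= 7.7 - 0.5
= 7.2%
A moderate gap.

7.2


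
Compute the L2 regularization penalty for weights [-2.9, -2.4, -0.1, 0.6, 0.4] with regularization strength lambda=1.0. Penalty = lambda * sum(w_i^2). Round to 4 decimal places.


Squaring each weight:
(-2.9)^2 = 8.41
(-2.4)^2 = 5.76
(-0.1)^2 = 0.01
0.6^2 = 0.36
0.4^2 = 0.16
Sum of squares = 14.7
Penalty = 1.0 * 14.7 = 14.7000

14.7000


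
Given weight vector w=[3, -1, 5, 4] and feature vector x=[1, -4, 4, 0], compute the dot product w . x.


Element-wise products:
3 * 1 = 3
-1 * -4 = 4
5 * 4 = 20
4 * 0 = 0
Sum = 3 + 4 + 20 + 0
= 27

27


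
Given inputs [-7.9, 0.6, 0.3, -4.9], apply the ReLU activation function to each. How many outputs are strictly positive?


ReLU(x) = max(0, x) for each element:
ReLU(-7.9) = 0
ReLU(0.6) = 0.6
ReLU(0.3) = 0.3
ReLU(-4.9) = 0
Active neurons (>0): 2

2


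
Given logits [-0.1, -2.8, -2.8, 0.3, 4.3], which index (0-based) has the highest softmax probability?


Softmax is a monotonic transformation, so it preserves the argmax.
We need to find the index of the maximum logit.
Index 0: -0.1
Index 1: -2.8
Index 2: -2.8
Index 3: 0.3
Index 4: 4.3
Maximum logit = 4.3 at index 4

4


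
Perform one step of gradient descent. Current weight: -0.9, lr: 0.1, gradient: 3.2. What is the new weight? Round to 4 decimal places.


w_new = w_old - lr * gradient
= -0.9 - 0.1 * 3.2
= -0.9 - (0.32)
= -1.2200

-1.2200


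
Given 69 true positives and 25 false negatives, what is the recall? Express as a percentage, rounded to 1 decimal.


Recall = TP / (TP + FN) * 100
= 69 / (69 + 25)
= 69 / 94
= 0.734
= 73.4%

73.4


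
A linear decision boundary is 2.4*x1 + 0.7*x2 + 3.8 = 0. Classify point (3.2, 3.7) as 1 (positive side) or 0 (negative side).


Compute 2.4 * 3.2 + 0.7 * 3.7 + 3.8
= 7.68 + 2.59 + 3.8
= 14.07
Since 14.07 >= 0, the point is on the positive side.

1


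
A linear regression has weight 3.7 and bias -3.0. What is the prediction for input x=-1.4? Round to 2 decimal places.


y = 3.7 * -1.4 + (-3.0)
= -5.18 + (-3.0)
= -8.18

-8.18


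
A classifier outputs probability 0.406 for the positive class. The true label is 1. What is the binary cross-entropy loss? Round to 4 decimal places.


For y=1: Loss = -log(p)
= -log(0.406)
= -(-0.9014)
= 0.9014

0.9014


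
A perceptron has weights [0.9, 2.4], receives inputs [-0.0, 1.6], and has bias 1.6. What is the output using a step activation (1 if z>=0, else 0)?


z = w . x + b
= 0.9*-0.0 + 2.4*1.6 + 1.6
= -0.0 + 3.84 + 1.6
= 3.84 + 1.6
= 5.44
Since z = 5.44 >= 0, output = 1

1


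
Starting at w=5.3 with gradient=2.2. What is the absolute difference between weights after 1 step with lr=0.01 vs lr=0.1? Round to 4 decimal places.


With lr=0.01: w_new = 5.3 - 0.01 * 2.2 = 5.278
With lr=0.1: w_new = 5.3 - 0.1 * 2.2 = 5.08
Absolute difference = |5.278 - 5.08|
= 0.1980

0.1980


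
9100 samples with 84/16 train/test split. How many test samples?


Train samples = 9100 * 84% = 7644
Test samples = 9100 - 7644
= 1456

1456


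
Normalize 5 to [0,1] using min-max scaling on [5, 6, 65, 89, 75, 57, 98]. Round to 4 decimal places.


Min = 5, Max = 98
Range = 98 - 5 = 93
Scaled = (x - min) / (max - min)
= (5 - 5) / 93
= 0 / 93
= 0.0000

0.0000


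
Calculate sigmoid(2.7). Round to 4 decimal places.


sigmoid(z) = 1 / (1 + exp(-z))
exp(-(2.7)) = exp(-2.7) = 0.0672
1 + 0.0672 = 1.0672
1 / 1.0672 = 0.9370

0.9370


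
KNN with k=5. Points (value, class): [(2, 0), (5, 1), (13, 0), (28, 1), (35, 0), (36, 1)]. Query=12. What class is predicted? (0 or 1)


Distances from query 12:
Point 13 (class 0): distance = 1
Point 5 (class 1): distance = 7
Point 2 (class 0): distance = 10
Point 28 (class 1): distance = 16
Point 35 (class 0): distance = 23
K=5 nearest neighbors: classes = [0, 1, 0, 1, 0]
Votes for class 1: 2 / 5
Majority vote => class 0

0


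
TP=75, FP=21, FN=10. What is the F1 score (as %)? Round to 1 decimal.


Precision = TP / (TP + FP) = 75 / 96 = 0.7812
Recall = TP / (TP + FN) = 75 / 85 = 0.8824
F1 = 2 * P * R / (P + R)
= 2 * 0.7812 * 0.8824 / (0.7812 + 0.8824)
= 1.3787 / 1.6636
= 0.8287
As percentage: 82.9%

82.9


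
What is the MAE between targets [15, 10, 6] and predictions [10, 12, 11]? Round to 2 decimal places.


Absolute errors: [5, 2, 5]
Sum of absolute errors = 12
MAE = 12 / 3 = 4.00

4.00


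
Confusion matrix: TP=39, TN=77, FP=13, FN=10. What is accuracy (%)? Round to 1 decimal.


Accuracy = (TP + TN) / (TP + TN + FP + FN) * 100
= (39 + 77) / (39 + 77 + 13 + 10)
= 116 / 139
= 0.8345
= 83.5%

83.5


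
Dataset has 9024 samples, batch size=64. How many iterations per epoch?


Iterations per epoch = dataset_size / batch_size
= 9024 / 64
= 141

141


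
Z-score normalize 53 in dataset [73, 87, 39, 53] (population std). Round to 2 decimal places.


Mean = (73 + 87 + 39 + 53) / 4 = 63.0
Variance = sum((x_i - mean)^2) / n = 338.0
Std = sqrt(338.0) = 18.3848
Z = (x - mean) / std
= (53 - 63.0) / 18.3848
= -10.0 / 18.3848
= -0.54

-0.54


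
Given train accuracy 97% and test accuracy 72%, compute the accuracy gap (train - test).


Gap = train_accuracy - test_accuracy
= 97 - 72
= 25%
This large gap strongly indicates overfitting.

25
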